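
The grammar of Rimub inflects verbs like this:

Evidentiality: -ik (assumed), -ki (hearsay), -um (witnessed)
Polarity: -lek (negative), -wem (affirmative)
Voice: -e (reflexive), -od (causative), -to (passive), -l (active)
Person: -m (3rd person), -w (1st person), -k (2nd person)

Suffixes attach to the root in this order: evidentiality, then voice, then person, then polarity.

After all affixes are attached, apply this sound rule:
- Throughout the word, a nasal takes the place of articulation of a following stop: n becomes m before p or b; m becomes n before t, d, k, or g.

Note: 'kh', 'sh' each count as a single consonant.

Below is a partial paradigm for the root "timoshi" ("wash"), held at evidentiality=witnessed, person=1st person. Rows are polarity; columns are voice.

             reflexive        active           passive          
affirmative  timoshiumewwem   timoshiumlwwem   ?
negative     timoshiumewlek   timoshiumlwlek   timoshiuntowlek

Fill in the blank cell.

timoshiuntowwem

Attach evidentiality witnessed -um → timoshium.
Attach voice passive -to → timoshiumto.
Attach person 1st person -w → timoshiumtow.
Attach polarity affirmative -wem → timoshiumtowwem.
Apply nasal assimilation: timoshiumtowwem → timoshiuntowwem.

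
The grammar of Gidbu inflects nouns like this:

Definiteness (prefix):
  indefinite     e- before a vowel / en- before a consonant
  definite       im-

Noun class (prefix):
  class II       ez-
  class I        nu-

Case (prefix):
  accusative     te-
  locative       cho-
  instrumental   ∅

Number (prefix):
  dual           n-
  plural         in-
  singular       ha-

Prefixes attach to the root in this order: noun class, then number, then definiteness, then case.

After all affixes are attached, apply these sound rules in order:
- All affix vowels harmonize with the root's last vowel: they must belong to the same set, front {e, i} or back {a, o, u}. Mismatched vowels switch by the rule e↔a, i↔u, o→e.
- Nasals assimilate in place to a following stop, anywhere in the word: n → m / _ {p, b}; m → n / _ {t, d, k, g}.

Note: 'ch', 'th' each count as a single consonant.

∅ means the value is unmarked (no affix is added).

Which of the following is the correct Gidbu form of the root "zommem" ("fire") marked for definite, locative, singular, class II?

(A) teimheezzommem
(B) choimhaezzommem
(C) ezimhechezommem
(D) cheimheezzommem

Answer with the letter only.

D

Attach noun class class II ez- → ezzommem.
Attach number singular ha- → haezzommem.
Attach definiteness definite im- → imhaezzommem.
Attach case locative cho- → choimhaezzommem.
Apply vowel harmony: choimhaezzommem → cheimheezzommem.
Nasal assimilation: no change.
So the correct form is cheimheezzommem, option (D).
(B) choimhaezzommem is wrong: it fails to apply the sound rule(s).
(C) ezimhechezommem is wrong: it has the affixes in the wrong order.
(A) teimheezzommem is wrong: it uses accusative instead of locative for case.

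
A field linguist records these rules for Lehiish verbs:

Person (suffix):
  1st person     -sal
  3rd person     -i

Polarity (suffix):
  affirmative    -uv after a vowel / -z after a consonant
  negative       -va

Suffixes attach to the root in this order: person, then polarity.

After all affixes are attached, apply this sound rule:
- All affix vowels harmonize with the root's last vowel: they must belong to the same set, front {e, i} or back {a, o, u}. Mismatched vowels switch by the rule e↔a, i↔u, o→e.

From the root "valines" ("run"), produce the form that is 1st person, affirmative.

valinesselz

Attach person 1st person -sal → valinessal.
Attach polarity affirmative -z (after consonant 'l') → valinessalz.
Apply vowel harmony: valinessalz → valinesselz.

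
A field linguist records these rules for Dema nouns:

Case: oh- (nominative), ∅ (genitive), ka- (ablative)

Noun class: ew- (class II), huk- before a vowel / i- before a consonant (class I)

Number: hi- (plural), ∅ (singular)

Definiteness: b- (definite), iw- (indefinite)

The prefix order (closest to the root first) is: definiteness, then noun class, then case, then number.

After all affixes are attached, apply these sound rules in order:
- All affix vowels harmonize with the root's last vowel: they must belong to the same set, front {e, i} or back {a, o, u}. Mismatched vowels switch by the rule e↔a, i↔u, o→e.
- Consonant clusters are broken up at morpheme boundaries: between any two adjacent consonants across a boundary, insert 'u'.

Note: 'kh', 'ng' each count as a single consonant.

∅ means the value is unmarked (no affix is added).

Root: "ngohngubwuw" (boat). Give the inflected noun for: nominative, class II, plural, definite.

Attach definiteness definite b- → bngohngubwuw.
Attach noun class class II ew- → ewbngohngubwuw.
Attach case nominative oh- → ohewbngohngubwuw.
Attach number plural hi- → hiohewbngohngubwuw.
Apply vowel harmony: hiohewbngohngubwuw → huohawbngohngubwuw.
Apply epenthesis: huohawbngohngubwuw → huohawubungohngubwuw.

huohawubungohngubwuw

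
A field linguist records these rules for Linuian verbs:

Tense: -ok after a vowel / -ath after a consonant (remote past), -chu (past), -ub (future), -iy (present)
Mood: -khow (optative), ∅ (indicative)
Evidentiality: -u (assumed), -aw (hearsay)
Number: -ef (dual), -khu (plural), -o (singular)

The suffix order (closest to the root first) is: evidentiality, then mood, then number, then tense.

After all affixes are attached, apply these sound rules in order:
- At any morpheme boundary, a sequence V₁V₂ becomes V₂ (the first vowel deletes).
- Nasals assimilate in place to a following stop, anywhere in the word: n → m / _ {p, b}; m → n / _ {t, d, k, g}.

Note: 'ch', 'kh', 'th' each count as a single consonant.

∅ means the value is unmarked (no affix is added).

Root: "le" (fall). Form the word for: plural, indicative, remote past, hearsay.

Attach evidentiality hearsay -aw → leaw.
mood = indicative: zero marking, form stays leaw.
Attach number plural -khu → leawkhu.
Attach tense remote past -ok (after vowel 'u') → leawkhuok.
Apply vowel deletion: leawkhuok → lawkhok.
Nasal assimilation: no change.

lawkhok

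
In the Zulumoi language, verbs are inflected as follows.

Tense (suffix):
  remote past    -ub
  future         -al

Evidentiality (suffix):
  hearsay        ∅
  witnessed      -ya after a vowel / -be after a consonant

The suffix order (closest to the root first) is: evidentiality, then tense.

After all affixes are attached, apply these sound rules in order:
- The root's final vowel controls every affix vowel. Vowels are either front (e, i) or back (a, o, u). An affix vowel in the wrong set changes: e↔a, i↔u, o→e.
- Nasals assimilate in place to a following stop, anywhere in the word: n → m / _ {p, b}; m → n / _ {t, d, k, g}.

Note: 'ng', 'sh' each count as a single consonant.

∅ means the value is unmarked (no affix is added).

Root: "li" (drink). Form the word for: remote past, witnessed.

liyeib

Attach evidentiality witnessed -ya (after vowel 'i') → liya.
Attach tense remote past -ub → liyaub.
Apply vowel harmony: liyaub → liyeib.
Nasal assimilation: no change.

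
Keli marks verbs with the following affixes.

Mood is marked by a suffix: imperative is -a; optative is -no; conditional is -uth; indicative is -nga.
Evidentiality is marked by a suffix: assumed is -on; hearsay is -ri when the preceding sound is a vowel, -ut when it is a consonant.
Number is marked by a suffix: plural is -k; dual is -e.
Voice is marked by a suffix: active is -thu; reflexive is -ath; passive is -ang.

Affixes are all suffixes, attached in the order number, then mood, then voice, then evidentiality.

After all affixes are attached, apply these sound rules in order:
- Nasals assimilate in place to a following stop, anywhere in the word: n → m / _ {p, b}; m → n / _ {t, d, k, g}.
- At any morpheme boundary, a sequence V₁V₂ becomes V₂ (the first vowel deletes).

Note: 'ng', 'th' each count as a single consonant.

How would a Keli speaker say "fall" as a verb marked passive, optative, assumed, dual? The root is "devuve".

Attach number dual -e → devuvee.
Attach mood optative -no → devuveeno.
Attach voice passive -ang → devuveenoang.
Attach evidentiality assumed -on → devuveenoangon.
Nasal assimilation: no change.
Apply vowel deletion: devuveenoangon → devuvenangon.

devuvenangon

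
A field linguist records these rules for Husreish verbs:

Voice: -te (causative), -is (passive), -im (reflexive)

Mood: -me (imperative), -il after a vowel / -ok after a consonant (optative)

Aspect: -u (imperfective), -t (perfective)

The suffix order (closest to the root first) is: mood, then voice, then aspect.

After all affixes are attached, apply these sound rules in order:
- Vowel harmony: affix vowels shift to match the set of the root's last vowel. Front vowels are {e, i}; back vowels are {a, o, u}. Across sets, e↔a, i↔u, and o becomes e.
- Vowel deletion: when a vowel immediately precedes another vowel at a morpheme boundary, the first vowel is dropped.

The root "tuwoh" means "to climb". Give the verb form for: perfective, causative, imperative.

tuwohmatat

Attach mood imperative -me → tuwohme.
Attach voice causative -te → tuwohmete.
Attach aspect perfective -t → tuwohmetet.
Apply vowel harmony: tuwohmetet → tuwohmatat.
Vowel deletion: no change.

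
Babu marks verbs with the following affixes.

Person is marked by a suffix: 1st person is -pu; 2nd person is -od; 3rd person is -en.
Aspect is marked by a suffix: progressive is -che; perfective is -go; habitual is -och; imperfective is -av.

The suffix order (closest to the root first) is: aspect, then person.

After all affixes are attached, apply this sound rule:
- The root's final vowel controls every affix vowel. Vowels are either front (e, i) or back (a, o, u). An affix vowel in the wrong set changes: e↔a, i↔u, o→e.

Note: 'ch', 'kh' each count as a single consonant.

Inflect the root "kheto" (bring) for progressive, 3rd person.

khetochaan

Attach aspect progressive -che → khetoche.
Attach person 3rd person -en → khetocheen.
Apply vowel harmony: khetocheen → khetochaan.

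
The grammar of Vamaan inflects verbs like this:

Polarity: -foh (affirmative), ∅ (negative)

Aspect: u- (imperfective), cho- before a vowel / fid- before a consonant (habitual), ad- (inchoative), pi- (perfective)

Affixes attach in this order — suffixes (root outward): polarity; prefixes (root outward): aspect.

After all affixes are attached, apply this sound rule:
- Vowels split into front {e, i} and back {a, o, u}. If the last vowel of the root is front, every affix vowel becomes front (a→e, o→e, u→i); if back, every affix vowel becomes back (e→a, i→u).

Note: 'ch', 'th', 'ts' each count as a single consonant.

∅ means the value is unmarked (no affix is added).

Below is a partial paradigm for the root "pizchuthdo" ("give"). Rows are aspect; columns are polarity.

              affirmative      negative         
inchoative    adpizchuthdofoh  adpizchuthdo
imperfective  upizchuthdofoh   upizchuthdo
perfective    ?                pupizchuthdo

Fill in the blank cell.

pupizchuthdofoh

Attach aspect perfective pi- → pipizchuthdo.
Attach polarity affirmative -foh → pipizchuthdofoh.
Apply vowel harmony: pipizchuthdofoh → pupizchuthdofoh.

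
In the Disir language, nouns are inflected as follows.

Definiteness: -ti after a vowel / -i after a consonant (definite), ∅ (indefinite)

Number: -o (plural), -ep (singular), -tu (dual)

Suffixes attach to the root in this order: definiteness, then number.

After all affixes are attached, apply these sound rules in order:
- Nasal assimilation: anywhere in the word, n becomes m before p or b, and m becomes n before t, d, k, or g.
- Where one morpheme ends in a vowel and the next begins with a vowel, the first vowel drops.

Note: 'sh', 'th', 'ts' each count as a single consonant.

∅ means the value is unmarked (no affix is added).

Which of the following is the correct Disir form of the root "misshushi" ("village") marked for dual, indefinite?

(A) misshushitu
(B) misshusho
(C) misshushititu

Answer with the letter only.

A

definiteness = indefinite: zero marking, form stays misshushi.
Attach number dual -tu → misshushitu.
Nasal assimilation: no change.
Vowel deletion: no change.
So the correct form is misshushitu, option (A).
(B) misshusho is wrong: it uses plural instead of dual for number.
(C) misshushititu is wrong: it uses definite instead of indefinite for definiteness.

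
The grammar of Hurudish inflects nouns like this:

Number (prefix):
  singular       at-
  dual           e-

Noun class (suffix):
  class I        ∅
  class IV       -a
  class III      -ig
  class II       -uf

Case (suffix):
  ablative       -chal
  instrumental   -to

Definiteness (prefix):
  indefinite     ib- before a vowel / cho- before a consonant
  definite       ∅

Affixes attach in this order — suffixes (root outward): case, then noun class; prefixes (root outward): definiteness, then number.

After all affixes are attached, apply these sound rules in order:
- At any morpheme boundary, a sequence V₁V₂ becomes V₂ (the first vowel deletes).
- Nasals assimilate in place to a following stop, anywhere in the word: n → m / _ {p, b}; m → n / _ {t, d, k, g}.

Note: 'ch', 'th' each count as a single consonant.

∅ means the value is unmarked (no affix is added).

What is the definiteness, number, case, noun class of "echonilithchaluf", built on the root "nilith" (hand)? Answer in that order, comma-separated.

indefinite, dual, ablative, class II

Segment: e-cho-nilith-chal-uf.
definiteness: ib/cho- → indefinite.
number: e- → dual.
case: -chal → ablative.
noun class: -uf → class II.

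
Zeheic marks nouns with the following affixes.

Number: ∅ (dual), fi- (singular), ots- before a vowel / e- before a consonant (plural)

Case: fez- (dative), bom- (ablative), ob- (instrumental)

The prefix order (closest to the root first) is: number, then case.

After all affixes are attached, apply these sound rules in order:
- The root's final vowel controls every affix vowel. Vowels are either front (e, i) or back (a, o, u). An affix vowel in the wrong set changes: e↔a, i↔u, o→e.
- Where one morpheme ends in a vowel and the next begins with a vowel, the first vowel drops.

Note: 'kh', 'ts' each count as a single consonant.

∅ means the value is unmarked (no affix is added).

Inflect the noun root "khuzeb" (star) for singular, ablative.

bemfikhuzeb

Attach number singular fi- → fikhuzeb.
Attach case ablative bom- → bomfikhuzeb.
Apply vowel harmony: bomfikhuzeb → bemfikhuzeb.
Vowel deletion: no change.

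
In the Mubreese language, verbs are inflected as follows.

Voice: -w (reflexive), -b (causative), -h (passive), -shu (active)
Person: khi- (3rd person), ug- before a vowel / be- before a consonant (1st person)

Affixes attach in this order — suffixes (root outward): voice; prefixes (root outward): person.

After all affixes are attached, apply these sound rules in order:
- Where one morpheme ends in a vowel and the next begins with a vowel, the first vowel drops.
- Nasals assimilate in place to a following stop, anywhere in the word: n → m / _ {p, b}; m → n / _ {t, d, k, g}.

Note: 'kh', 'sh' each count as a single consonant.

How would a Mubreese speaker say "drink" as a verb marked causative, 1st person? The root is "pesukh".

Attach voice causative -b → pesukhb.
Attach person 1st person be- (before consonant 'p') → bepesukhb.
Vowel deletion: no change.
Nasal assimilation: no change.

bepesukhb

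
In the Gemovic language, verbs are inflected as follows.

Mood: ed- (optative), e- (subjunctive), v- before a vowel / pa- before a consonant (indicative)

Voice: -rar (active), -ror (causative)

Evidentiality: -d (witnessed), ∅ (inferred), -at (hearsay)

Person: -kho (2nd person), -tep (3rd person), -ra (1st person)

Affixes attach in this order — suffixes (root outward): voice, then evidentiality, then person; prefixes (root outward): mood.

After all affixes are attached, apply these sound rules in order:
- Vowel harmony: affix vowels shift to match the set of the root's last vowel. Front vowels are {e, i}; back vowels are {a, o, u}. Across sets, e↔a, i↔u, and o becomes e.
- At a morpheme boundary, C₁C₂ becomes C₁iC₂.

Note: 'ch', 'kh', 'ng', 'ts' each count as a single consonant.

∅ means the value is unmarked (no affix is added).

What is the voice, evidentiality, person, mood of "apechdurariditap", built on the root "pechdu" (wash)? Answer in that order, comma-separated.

Segment: e-pechdu-rar-d-tep.
voice: -rar → active.
evidentiality: -d → witnessed.
person: -tep → 3rd person.
mood: e- → subjunctive.

active, witnessed, 3rd person, subjunctive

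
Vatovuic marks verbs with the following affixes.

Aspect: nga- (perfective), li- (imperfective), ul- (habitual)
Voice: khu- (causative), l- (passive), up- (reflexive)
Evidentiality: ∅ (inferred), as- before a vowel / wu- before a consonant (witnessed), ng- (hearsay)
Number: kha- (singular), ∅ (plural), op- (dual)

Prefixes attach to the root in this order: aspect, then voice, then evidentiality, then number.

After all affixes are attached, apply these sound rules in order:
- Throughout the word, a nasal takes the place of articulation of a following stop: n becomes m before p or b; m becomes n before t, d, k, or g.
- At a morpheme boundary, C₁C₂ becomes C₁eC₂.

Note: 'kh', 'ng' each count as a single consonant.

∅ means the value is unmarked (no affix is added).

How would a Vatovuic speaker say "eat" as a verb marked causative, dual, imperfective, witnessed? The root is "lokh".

Attach aspect imperfective li- → lilokh.
Attach voice causative khu- → khulilokh.
Attach evidentiality witnessed wu- (before consonant 'kh') → wukhulilokh.
Attach number dual op- → opwukhulilokh.
Nasal assimilation: no change.
Apply epenthesis: opwukhulilokh → opewukhulilokh.

opewukhulilokh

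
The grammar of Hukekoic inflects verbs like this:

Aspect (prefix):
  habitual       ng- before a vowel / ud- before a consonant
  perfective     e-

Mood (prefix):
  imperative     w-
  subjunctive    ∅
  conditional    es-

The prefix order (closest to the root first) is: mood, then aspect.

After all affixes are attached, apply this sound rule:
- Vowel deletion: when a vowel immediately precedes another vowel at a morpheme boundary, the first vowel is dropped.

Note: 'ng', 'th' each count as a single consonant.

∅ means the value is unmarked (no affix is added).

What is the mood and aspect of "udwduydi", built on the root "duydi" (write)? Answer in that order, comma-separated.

Segment: ud-w-duydi.
mood: w- → imperative.
aspect: ng/ud- → habitual.

imperative, habitual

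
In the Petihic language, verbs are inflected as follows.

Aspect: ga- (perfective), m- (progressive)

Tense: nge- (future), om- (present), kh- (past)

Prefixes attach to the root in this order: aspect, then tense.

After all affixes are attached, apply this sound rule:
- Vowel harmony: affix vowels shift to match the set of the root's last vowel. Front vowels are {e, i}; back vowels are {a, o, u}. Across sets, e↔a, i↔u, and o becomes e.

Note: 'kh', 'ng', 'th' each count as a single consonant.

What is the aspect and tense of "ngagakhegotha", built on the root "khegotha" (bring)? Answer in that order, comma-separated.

perfective, future

Segment: nge-ga-khegotha.
aspect: ga- → perfective.
tense: nge- → future.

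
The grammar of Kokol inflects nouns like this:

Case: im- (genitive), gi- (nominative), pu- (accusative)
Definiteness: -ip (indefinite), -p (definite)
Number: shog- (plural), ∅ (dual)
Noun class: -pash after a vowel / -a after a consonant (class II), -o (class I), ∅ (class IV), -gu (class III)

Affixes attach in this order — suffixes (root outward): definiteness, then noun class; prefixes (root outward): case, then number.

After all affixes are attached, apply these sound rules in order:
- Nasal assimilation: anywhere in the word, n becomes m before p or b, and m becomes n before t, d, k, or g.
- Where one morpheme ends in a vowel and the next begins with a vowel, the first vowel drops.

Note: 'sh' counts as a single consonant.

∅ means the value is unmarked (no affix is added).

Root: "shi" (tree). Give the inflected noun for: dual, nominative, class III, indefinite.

gishipgu

Attach definiteness indefinite -ip → shiip.
Attach case nominative gi- → gishiip.
number = dual: zero marking, form stays gishiip.
Attach noun class class III -gu → gishiipgu.
Nasal assimilation: no change.
Apply vowel deletion: gishiipgu → gishipgu.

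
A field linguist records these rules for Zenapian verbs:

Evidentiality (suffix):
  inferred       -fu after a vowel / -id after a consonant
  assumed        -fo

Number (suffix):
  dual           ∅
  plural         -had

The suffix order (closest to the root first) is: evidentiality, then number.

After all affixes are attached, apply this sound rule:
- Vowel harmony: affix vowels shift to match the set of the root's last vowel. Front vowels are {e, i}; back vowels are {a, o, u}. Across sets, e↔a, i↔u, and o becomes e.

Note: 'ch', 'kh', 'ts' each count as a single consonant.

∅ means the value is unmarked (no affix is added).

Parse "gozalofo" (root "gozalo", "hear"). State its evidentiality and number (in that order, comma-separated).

assumed, dual

Segment: gozalo-fo.
evidentiality: -fo → assumed.
number: ∅ → dual.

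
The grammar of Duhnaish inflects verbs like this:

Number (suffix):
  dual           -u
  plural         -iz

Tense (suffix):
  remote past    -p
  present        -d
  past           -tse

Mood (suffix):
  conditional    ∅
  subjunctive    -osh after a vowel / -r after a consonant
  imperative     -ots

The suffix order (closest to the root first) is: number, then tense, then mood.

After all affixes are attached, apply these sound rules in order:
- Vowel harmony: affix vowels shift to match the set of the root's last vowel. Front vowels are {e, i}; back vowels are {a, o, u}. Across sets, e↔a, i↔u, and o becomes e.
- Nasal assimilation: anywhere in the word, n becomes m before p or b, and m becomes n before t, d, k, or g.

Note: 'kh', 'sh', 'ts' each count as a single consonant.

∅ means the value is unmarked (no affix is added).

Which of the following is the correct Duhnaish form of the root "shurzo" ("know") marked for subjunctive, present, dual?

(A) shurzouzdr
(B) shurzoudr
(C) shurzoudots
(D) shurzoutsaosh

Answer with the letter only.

B

Attach number dual -u → shurzou.
Attach tense present -d → shurzoud.
Attach mood subjunctive -r (after consonant 'd') → shurzoudr.
Vowel harmony: no change.
Nasal assimilation: no change.
So the correct form is shurzoudr, option (B).
(C) shurzoudots is wrong: it uses imperative instead of subjunctive for mood.
(A) shurzouzdr is wrong: it uses plural instead of dual for number.
(D) shurzoutsaosh is wrong: it uses past instead of present for tense.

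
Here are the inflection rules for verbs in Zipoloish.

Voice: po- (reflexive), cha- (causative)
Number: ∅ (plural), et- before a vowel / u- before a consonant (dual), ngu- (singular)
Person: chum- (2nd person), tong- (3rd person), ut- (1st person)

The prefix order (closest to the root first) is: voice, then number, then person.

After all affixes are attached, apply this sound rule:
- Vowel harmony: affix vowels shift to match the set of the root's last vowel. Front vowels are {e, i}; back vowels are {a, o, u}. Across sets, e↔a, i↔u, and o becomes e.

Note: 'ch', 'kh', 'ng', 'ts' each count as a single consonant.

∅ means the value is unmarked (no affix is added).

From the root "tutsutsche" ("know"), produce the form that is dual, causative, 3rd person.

tengichetutsutsche

Attach voice causative cha- → chatutsutsche.
Attach number dual u- (before consonant 'ch') → uchatutsutsche.
Attach person 3rd person tong- → tonguchatutsutsche.
Apply vowel harmony: tonguchatutsutsche → tengichetutsutsche.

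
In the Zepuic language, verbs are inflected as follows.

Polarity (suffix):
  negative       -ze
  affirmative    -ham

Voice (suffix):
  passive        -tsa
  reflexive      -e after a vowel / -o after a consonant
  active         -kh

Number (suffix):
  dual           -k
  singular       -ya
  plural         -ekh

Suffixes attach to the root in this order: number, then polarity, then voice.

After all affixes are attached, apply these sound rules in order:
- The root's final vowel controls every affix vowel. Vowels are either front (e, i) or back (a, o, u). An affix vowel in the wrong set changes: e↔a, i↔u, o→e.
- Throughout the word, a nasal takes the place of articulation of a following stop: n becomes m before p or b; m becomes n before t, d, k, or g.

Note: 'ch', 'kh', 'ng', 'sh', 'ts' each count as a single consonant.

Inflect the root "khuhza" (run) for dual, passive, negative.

Attach number dual -k → khuhzak.
Attach polarity negative -ze → khuhzakze.
Attach voice passive -tsa → khuhzakzetsa.
Apply vowel harmony: khuhzakzetsa → khuhzakzatsa.
Nasal assimilation: no change.

khuhzakzatsa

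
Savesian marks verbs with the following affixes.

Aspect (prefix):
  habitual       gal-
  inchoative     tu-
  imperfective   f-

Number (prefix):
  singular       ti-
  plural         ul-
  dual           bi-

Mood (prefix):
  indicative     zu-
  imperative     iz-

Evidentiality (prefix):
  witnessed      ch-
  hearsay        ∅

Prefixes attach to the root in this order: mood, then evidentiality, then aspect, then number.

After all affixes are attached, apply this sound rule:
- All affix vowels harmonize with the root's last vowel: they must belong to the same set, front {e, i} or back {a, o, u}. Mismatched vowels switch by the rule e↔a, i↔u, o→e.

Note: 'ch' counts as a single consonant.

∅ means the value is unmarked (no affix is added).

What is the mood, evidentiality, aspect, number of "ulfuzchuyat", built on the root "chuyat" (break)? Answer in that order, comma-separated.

imperative, hearsay, imperfective, plural

Segment: ul-f-iz-chuyat.
mood: iz- → imperative.
evidentiality: ∅ → hearsay.
aspect: f- → imperfective.
number: ul- → plural.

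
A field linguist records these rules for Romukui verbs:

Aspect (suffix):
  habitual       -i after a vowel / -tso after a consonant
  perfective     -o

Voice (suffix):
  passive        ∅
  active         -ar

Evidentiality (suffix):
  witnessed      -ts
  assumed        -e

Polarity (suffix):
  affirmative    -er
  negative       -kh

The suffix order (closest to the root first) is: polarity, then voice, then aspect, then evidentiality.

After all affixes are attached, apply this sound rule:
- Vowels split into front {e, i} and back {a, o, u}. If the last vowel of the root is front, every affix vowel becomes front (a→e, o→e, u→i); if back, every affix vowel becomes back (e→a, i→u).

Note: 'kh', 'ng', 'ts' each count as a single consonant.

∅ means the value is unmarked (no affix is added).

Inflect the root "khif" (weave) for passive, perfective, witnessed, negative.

Attach polarity negative -kh → khifkh.
voice = passive: zero marking, form stays khifkh.
Attach aspect perfective -o → khifkho.
Attach evidentiality witnessed -ts → khifkhots.
Apply vowel harmony: khifkhots → khifkhets.

khifkhets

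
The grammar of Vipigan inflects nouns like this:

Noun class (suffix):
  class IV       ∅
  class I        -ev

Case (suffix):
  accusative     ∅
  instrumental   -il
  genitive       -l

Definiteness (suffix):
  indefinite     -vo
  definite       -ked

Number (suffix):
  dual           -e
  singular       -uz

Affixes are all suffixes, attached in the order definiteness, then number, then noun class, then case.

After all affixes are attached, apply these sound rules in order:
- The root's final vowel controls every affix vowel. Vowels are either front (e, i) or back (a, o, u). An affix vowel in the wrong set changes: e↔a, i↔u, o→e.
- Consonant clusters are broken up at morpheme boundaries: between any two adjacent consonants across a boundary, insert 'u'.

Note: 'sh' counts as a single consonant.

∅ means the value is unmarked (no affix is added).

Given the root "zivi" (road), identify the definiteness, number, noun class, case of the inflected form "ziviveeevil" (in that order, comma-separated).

indefinite, dual, class I, instrumental

Segment: zivi-vo-e-ev-il.
definiteness: -vo → indefinite.
number: -e → dual.
noun class: -ev → class I.
case: -il → instrumental.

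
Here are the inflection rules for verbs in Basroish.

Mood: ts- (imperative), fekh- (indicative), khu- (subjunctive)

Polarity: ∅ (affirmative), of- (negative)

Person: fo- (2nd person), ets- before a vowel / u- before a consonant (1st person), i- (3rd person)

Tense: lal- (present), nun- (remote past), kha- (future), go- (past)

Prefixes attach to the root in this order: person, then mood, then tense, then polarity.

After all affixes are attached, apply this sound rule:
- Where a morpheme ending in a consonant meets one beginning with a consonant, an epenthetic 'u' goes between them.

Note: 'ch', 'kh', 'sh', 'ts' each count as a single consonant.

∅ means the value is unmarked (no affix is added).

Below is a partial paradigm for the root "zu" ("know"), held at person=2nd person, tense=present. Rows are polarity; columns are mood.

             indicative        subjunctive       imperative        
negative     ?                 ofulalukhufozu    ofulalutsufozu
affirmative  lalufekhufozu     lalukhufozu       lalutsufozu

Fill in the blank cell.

Attach person 2nd person fo- → fozu.
Attach mood indicative fekh- → fekhfozu.
Attach tense present lal- → lalfekhfozu.
Attach polarity negative of- → oflalfekhfozu.
Apply epenthesis: oflalfekhfozu → ofulalufekhufozu.

ofulalufekhufozu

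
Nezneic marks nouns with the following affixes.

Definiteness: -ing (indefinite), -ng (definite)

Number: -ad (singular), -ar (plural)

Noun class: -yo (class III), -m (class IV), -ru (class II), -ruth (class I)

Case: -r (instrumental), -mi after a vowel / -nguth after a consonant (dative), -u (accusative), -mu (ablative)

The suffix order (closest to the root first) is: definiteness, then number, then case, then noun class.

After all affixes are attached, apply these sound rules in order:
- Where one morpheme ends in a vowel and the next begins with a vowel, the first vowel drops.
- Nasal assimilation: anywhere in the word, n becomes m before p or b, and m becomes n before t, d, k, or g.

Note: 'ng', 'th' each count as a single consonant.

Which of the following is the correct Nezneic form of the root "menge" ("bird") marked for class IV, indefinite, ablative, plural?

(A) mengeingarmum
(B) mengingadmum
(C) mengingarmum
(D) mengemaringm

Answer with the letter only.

Attach definiteness indefinite -ing → mengeing.
Attach number plural -ar → mengeingar.
Attach case ablative -mu → mengeingarmu.
Attach noun class class IV -m → mengeingarmum.
Apply vowel deletion: mengeingarmum → mengingarmum.
Nasal assimilation: no change.
So the correct form is mengingarmum, option (C).
(D) mengemaringm is wrong: it has the affixes in the wrong order.
(B) mengingadmum is wrong: it uses singular instead of plural for number.
(A) mengeingarmum is wrong: it fails to apply the sound rule(s).

C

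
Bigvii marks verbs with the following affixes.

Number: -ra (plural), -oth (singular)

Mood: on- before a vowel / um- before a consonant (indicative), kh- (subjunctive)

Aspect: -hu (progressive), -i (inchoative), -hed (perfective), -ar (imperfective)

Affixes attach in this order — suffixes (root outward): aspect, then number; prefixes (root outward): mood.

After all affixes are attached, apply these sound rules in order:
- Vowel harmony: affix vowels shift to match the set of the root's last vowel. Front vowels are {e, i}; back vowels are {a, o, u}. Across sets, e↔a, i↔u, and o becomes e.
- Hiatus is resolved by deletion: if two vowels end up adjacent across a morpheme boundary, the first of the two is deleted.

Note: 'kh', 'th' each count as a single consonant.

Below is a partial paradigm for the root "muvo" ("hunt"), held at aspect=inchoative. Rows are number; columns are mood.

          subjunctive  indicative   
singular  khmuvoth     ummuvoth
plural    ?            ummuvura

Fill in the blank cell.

Attach mood subjunctive kh- → khmuvo.
Attach aspect inchoative -i → khmuvoi.
Attach number plural -ra → khmuvoira.
Apply vowel harmony: khmuvoira → khmuvoura.
Apply vowel deletion: khmuvoura → khmuvura.

khmuvura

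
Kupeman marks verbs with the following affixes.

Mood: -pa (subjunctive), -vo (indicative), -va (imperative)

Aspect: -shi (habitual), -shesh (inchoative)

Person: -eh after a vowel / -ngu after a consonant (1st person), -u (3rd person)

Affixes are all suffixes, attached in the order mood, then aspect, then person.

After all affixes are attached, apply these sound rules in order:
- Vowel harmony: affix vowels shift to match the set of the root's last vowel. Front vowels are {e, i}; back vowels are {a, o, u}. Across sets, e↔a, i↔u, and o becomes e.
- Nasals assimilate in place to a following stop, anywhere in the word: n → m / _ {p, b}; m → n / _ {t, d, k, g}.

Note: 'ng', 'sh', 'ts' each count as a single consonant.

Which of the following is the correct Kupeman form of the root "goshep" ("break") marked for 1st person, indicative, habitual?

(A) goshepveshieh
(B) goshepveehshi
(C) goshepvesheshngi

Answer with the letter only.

A

Attach mood indicative -vo → goshepvo.
Attach aspect habitual -shi → goshepvoshi.
Attach person 1st person -eh (after vowel 'i') → goshepvoshieh.
Apply vowel harmony: goshepvoshieh → goshepveshieh.
Nasal assimilation: no change.
So the correct form is goshepveshieh, option (A).
(B) goshepveehshi is wrong: it has the affixes in the wrong order.
(C) goshepvesheshngi is wrong: it uses inchoative instead of habitual for aspect.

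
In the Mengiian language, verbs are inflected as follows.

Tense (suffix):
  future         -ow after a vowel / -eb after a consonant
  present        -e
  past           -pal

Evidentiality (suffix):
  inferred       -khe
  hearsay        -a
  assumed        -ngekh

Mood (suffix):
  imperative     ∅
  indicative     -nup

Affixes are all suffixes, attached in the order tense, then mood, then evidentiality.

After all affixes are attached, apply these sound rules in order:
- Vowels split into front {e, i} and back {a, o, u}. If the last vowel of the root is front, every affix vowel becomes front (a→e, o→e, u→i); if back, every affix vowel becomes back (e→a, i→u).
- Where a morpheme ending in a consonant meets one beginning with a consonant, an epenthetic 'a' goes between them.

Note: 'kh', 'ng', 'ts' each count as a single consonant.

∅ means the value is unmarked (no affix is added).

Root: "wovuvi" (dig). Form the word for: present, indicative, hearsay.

wovuvienipe

Attach tense present -e → wovuvie.
Attach mood indicative -nup → wovuvienup.
Attach evidentiality hearsay -a → wovuvienupa.
Apply vowel harmony: wovuvienupa → wovuvienipe.
Epenthesis: no change.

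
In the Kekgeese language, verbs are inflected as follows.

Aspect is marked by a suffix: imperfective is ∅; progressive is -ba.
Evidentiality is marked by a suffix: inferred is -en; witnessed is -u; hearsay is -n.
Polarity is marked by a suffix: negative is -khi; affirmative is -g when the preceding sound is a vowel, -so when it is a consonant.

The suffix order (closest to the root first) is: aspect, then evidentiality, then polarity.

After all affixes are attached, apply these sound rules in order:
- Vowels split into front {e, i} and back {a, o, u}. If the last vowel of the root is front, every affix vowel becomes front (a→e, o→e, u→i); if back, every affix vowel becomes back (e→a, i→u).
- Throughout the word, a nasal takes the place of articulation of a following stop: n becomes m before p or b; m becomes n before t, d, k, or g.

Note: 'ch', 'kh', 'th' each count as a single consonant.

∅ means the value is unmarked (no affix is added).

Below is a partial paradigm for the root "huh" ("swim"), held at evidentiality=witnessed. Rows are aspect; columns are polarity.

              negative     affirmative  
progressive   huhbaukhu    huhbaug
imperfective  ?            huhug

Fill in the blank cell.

huhukhu

aspect = imperfective: zero marking, form stays huh.
Attach evidentiality witnessed -u → huhu.
Attach polarity negative -khi → huhukhi.
Apply vowel harmony: huhukhi → huhukhu.
Nasal assimilation: no change.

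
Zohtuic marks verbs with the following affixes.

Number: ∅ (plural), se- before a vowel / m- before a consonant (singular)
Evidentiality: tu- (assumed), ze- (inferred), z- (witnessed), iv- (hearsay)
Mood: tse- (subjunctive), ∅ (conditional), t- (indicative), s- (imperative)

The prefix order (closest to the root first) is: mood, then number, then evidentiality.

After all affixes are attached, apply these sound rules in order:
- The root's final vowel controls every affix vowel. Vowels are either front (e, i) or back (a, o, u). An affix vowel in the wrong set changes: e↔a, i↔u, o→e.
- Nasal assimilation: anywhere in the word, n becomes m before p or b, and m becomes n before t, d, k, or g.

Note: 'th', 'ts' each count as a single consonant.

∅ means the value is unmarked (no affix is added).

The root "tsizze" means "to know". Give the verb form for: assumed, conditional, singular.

mood = conditional: zero marking, form stays tsizze.
Attach number singular m- (before consonant 'ts') → mtsizze.
Attach evidentiality assumed tu- → tumtsizze.
Apply vowel harmony: tumtsizze → timtsizze.
Nasal assimilation: no change.

timtsizze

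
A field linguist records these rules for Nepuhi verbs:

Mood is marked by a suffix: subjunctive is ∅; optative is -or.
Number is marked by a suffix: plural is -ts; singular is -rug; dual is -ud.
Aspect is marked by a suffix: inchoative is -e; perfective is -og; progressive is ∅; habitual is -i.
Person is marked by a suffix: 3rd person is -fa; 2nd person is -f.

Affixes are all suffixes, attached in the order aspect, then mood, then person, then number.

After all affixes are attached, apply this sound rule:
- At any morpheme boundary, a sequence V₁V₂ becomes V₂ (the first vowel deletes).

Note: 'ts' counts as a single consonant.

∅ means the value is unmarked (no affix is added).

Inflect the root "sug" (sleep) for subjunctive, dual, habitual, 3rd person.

Attach aspect habitual -i → sugi.
mood = subjunctive: zero marking, form stays sugi.
Attach person 3rd person -fa → sugifa.
Attach number dual -ud → sugifaud.
Apply vowel deletion: sugifaud → sugifud.

sugifud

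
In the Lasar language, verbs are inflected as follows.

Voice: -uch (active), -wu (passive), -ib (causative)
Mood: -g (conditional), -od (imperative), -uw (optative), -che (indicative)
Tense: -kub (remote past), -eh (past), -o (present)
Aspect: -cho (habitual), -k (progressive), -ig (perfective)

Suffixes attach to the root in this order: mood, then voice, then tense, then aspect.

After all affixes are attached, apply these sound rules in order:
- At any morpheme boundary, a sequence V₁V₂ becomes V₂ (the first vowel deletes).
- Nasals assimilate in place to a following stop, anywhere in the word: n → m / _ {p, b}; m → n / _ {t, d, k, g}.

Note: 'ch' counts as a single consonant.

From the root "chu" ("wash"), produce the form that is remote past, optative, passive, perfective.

Attach mood optative -uw → chuuw.
Attach voice passive -wu → chuuwwu.
Attach tense remote past -kub → chuuwwukub.
Attach aspect perfective -ig → chuuwwukubig.
Apply vowel deletion: chuuwwukubig → chuwwukubig.
Nasal assimilation: no change.

chuwwukubig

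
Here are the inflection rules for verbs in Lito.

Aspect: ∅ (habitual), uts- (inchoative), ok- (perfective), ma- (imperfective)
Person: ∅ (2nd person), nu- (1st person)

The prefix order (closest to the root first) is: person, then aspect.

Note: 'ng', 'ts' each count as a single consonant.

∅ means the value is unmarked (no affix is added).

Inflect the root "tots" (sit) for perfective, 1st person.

oknutots

Attach person 1st person nu- → nutots.
Attach aspect perfective ok- → oknutots.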